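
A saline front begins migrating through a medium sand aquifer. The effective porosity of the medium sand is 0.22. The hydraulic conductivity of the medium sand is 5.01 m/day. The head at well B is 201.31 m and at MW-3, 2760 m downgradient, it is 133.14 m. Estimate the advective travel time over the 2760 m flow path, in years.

Hydraulic gradient i = (201.31 − 133.14) / 2760 = 68.17 / 2760 = 0.02470.
Darcy flux q = K · i = 5.010 × 0.02470 = 0.1237 m/day.
Seepage velocity v = q / n_e = 0.1237 / 0.22 = 0.5625 m/day.
Travel time t = L / v = 2760 / 0.5625 = 4907 days = 13.43 years.

13.4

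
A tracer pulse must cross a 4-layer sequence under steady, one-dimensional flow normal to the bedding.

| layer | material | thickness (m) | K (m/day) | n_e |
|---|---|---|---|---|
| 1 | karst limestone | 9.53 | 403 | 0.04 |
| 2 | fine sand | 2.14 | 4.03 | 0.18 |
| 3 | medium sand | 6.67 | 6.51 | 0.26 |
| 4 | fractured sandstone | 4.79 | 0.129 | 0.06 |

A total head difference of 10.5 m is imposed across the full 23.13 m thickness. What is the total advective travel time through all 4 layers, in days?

With flow normal to the layers, continuity requires the same specific discharge q through every layer.
Σ(b_i/K_i) = 9.53/403 + 2.14/4.03 + 6.67/6.51 + 4.79/0.129 = 38.71 d.
q = Δh / Σ(b_i/K_i) = 10.5 / 38.71 = 0.2712 m/day.
In each layer the seepage velocity is v_i = q/n_i, so the layer transit time is t_i = b_i·n_i / q:
  layer 1 (karst limestone): t_1 = 9.53 × 0.04 / 0.2712 = 1.405 d
  layer 2 (fine sand): t_2 = 2.14 × 0.18 / 0.2712 = 1.420 d
  layer 3 (medium sand): t_3 = 6.67 × 0.26 / 0.2712 = 6.394 d
  layer 4 (fractured sandstone): t_4 = 4.79 × 0.06 / 0.2712 = 1.060 d
Total t = Σ t_i = 10.28 days.

10.3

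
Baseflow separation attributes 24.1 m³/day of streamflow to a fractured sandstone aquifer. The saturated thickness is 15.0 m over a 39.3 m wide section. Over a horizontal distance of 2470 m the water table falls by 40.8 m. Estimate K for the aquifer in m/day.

Cross-sectional area A = 39.3 × 15.0 = 589.5 m².
Hydraulic gradient i = Δh / L = 40.8 / 2470 = 0.01652.
From Q = K·A·i, K = Q / (A·i) = 24.1 / (589.5 × 0.01652) = 2.475 m/day.

2.47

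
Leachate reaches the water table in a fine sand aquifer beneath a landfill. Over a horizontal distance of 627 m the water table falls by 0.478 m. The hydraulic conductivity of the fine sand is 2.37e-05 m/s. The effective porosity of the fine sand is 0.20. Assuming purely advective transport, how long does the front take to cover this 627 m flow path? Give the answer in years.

Convert K: 2.37e-05 m/s × 86400 = 2.048 m/day.
Hydraulic gradient i = Δh / L = 0.478 / 627 = 0.0007624.
Darcy flux q = K · i = 2.048 × 0.0007624 = 0.001561 m/day.
Seepage velocity v = q / n_e = 0.001561 / 0.20 = 0.007805 m/day.
Travel time t = L / v = 627 / 0.007805 = 80330 days = 219.9 years.

220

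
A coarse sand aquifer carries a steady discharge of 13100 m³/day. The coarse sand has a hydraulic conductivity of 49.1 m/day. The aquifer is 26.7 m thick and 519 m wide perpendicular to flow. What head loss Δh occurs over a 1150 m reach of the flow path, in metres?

Cross-sectional area A = 519 × 26.7 = 13857 m².
From Q = K·A·i, i = Q / (K·A) = 13100 / (49.10 × 13857) = 0.01925.
Head loss Δh = i · L = 0.01925 × 1150 = 22.14 m.

22.1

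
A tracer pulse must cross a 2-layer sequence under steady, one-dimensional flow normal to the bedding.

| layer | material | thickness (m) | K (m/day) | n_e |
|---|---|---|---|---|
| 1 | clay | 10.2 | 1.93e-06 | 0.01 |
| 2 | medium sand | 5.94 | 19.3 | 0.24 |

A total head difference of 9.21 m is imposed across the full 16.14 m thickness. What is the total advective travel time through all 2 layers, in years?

With flow normal to the layers, continuity requires the same specific discharge q through every layer.
Σ(b_i/K_i) = 10.2/1.93e-06 + 5.94/19.3 = 5.285e+06 d.
q = Δh / Σ(b_i/K_i) = 9.21 / 5.285e+06 = 1.743e-06 m/day.
In each layer the seepage velocity is v_i = q/n_i, so the layer transit time is t_i = b_i·n_i / q:
  layer 1 (clay): t_1 = 10.2 × 0.01 / 1.743e-06 = 58531 d
  layer 2 (medium sand): t_2 = 5.94 × 0.24 / 1.743e-06 = 8.181e+05 d
Total t = Σ t_i = 8.766e+05 days = 2400 years.

2400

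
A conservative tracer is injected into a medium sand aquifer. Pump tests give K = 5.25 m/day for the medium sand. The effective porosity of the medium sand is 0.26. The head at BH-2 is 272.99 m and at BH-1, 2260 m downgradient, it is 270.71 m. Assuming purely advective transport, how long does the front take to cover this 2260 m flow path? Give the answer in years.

304

Hydraulic gradient i = (272.99 − 270.71) / 2260 = 2.28 / 2260 = 0.001009.
Darcy flux q = K · i = 5.250 × 0.001009 = 0.005296 m/day.
Seepage velocity v = q / n_e = 0.005296 / 0.26 = 0.02037 m/day.
Travel time t = L / v = 2260 / 0.02037 = 1.109e+05 days = 303.7 years.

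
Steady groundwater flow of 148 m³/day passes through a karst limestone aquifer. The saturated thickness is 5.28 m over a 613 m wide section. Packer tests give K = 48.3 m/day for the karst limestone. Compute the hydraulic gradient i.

Cross-sectional area A = 613 × 5.28 = 3237 m².
From Q = K·A·i, i = Q / (K·A) = 148 / (48.30 × 3237) = 0.0009467.

0.000947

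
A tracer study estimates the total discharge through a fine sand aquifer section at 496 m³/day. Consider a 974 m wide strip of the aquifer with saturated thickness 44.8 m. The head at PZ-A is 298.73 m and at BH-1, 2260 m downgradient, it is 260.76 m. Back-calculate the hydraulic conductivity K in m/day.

0.677

Cross-sectional area A = 974 × 44.8 = 43635 m².
Hydraulic gradient i = (298.73 − 260.76) / 2260 = 37.97 / 2260 = 0.01680.
From Q = K·A·i, K = Q / (A·i) = 496 / (43635 × 0.01680) = 0.6766 m/day.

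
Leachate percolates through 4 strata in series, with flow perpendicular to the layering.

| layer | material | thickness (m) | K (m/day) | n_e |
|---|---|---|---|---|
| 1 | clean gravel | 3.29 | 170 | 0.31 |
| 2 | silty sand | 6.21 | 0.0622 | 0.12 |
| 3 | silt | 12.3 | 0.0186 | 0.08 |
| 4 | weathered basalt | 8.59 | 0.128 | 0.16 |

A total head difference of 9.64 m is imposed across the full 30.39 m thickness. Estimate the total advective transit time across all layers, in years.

0.970

With flow normal to the layers, continuity requires the same specific discharge q through every layer.
Σ(b_i/K_i) = 3.29/170 + 6.21/0.0622 + 12.3/0.0186 + 8.59/0.128 = 828.3 d.
q = Δh / Σ(b_i/K_i) = 9.64 / 828.3 = 0.01164 m/day.
In each layer the seepage velocity is v_i = q/n_i, so the layer transit time is t_i = b_i·n_i / q:
  layer 1 (clean gravel): t_1 = 3.29 × 0.31 / 0.01164 = 87.63 d
  layer 2 (silty sand): t_2 = 6.21 × 0.12 / 0.01164 = 64.03 d
  layer 3 (silt): t_3 = 12.3 × 0.08 / 0.01164 = 84.54 d
  layer 4 (weathered basalt): t_4 = 8.59 × 0.16 / 0.01164 = 118.1 d
Total t = Σ t_i = 354.3 days = 0.9700 years.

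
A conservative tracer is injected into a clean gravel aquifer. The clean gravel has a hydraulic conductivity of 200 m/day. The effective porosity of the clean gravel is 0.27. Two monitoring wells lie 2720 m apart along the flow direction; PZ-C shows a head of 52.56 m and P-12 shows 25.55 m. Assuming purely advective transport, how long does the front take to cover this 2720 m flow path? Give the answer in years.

1.01

Hydraulic gradient i = (52.56 − 25.55) / 2720 = 27.01 / 2720 = 0.009930.
Darcy flux q = K · i = 200.0 × 0.009930 = 1.986 m/day.
Seepage velocity v = q / n_e = 1.986 / 0.27 = 7.356 m/day.
Travel time t = L / v = 2720 / 7.356 = 369.8 days = 1.012 years.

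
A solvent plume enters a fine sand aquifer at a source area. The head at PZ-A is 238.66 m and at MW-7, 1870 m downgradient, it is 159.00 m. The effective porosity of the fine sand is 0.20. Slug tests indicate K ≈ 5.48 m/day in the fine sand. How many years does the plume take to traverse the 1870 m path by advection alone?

4.39

Hydraulic gradient i = (238.66 − 159.00) / 1870 = 79.66 / 1870 = 0.04260.
Darcy flux q = K · i = 5.480 × 0.04260 = 0.2334 m/day.
Seepage velocity v = q / n_e = 0.2334 / 0.20 = 1.167 m/day.
Travel time t = L / v = 1870 / 1.167 = 1602 days = 4.386 years.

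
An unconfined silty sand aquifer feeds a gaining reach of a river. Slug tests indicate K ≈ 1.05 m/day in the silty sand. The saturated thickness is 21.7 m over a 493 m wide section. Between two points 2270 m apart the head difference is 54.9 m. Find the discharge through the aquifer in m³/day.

Cross-sectional area A = 493 × 21.7 = 10698 m².
Hydraulic gradient i = Δh / L = 54.9 / 2270 = 0.02419.
Darcy's law: Q = K · A · i = 1.050 × 10698 × 0.02419 = 271.7 m³/day.

272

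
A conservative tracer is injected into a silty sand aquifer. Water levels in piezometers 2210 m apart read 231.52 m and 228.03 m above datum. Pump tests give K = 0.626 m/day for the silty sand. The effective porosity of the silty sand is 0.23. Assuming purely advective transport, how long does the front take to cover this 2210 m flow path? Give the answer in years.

Hydraulic gradient i = (231.52 − 228.03) / 2210 = 3.49 / 2210 = 0.001579.
Darcy flux q = K · i = 0.6260 × 0.001579 = 0.0009886 m/day.
Seepage velocity v = q / n_e = 0.0009886 / 0.23 = 0.004298 m/day.
Travel time t = L / v = 2210 / 0.004298 = 5.142e+05 days = 1408 years.

1410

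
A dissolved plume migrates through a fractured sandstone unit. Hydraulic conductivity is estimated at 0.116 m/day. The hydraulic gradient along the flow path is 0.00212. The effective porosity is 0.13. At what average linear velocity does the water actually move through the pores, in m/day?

Hydraulic gradient i = 0.00212.
Darcy flux q = K · i = 0.1160 × 0.002120 = 0.0002459 m/day.
Seepage velocity v = q / n_e = 0.0002459 / 0.13 = 0.001892 m/day.

0.00189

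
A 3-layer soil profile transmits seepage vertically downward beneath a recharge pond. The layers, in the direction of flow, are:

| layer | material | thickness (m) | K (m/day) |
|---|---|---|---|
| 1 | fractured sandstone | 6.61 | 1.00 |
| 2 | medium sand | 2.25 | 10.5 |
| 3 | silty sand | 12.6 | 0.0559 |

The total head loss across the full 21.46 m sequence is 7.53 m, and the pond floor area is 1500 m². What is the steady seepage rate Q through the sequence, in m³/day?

Flow is perpendicular to layering, so the layers act in series and the equivalent K is the thickness-weighted harmonic mean.
Total thickness L = 6.61 + 2.25 + 12.6 = 21.46 m.
Σ(b_i/K_i) = 6.61/1.00 + 2.25/10.5 + 12.6/0.0559 = 232.2 d.
K_eq = L / Σ(b_i/K_i) = 21.46 / 232.2 = 0.09241 m/day.
Q = K_eq · A · (Δh/L) = 0.09241 × 1500 × (7.53/21.46) = 48.64 m³/day.

48.6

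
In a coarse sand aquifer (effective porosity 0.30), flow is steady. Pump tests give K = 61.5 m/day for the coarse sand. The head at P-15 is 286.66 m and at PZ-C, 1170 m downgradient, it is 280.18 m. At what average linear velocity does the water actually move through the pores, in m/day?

Hydraulic gradient i = (286.66 − 280.18) / 1170 = 6.48 / 1170 = 0.005538.
Darcy flux q = K · i = 61.50 × 0.005538 = 0.3406 m/day.
Seepage velocity v = q / n_e = 0.3406 / 0.30 = 1.135 m/day.

1.14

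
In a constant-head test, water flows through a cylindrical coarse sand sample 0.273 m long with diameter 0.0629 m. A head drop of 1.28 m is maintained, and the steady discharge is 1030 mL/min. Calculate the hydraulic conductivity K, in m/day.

Cross-sectional area A = π·(d/2)² = π × (0.0629/2)² = 0.003107 m².
Convert discharge: 1030 mL/min = 1.717e-05 m³/s.
Darcy's law rearranged: K = Q·L / (A·Δh) = 1.717e-05 × 0.273 / (0.003107 × 1.28) = 0.001178 m/s = 101.8 m/day.

102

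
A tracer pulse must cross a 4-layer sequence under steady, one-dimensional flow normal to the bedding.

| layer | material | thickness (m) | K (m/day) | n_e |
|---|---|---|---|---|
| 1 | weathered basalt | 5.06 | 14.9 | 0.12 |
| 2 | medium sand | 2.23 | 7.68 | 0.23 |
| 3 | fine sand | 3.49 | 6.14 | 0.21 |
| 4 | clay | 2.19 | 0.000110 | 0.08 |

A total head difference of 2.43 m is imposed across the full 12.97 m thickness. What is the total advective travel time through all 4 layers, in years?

45.5

With flow normal to the layers, continuity requires the same specific discharge q through every layer.
Σ(b_i/K_i) = 5.06/14.9 + 2.23/7.68 + 3.49/6.14 + 2.19/0.000110 = 19910 d.
q = Δh / Σ(b_i/K_i) = 2.43 / 19910 = 0.0001220 m/day.
In each layer the seepage velocity is v_i = q/n_i, so the layer transit time is t_i = b_i·n_i / q:
  layer 1 (weathered basalt): t_1 = 5.06 × 0.12 / 0.0001220 = 4975 d
  layer 2 (medium sand): t_2 = 2.23 × 0.23 / 0.0001220 = 4202 d
  layer 3 (fine sand): t_3 = 3.49 × 0.21 / 0.0001220 = 6005 d
  layer 4 (clay): t_4 = 2.19 × 0.08 / 0.0001220 = 1436 d
Total t = Σ t_i = 16618 days = 45.50 years.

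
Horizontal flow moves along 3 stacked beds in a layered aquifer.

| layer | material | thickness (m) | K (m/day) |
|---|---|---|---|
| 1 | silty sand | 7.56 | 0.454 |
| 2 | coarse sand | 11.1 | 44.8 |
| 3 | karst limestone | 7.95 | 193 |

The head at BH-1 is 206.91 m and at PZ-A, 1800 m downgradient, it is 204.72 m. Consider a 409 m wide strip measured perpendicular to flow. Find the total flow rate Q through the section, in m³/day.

Flow is parallel to layering, so each bed carries its own Darcy discharge and the transmissivities add.
Σ(K_i·b_i) = 0.454×7.56 + 44.8×11.1 + 193×7.95 = 2035 m²/day.
Hydraulic gradient i = (206.91 − 204.72) / 1800 = 2.19 / 1800 = 0.001217.
Q = Σ(K_i·b_i) · W · i = 2035 × 409 × 0.001217 = 1013 m³/day.

1010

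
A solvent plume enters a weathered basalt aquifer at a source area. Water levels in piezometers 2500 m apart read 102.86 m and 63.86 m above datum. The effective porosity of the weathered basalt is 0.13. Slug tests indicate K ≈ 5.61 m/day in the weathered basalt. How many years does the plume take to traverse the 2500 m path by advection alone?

10.2

Hydraulic gradient i = (102.86 − 63.86) / 2500 = 39 / 2500 = 0.01560.
Darcy flux q = K · i = 5.610 × 0.01560 = 0.08752 m/day.
Seepage velocity v = q / n_e = 0.08752 / 0.13 = 0.6732 m/day.
Travel time t = L / v = 2500 / 0.6732 = 3714 days = 10.17 years.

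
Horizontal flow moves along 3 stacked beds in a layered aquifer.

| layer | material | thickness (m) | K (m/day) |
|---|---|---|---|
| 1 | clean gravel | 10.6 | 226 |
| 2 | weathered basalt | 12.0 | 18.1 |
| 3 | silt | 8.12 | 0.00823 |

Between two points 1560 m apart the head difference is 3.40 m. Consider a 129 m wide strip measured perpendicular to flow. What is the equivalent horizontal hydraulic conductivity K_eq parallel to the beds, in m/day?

Flow is parallel to layering, so each bed carries its own Darcy discharge and the transmissivities add.
Σ(K_i·b_i) = 226×10.6 + 18.1×12.0 + 0.00823×8.12 = 2613 m²/day.
Total thickness b = 30.72 m, so K_eq = Σ(K_i·b_i)/b = 85.05 m/day.

85.1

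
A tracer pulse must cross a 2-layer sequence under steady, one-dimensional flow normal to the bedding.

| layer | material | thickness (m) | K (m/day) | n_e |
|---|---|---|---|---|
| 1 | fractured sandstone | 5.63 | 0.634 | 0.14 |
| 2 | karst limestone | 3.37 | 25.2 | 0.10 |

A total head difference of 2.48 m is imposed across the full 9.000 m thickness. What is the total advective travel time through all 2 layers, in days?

With flow normal to the layers, continuity requires the same specific discharge q through every layer.
Σ(b_i/K_i) = 5.63/0.634 + 3.37/25.2 = 9.014 d.
q = Δh / Σ(b_i/K_i) = 2.48 / 9.014 = 0.2751 m/day.
In each layer the seepage velocity is v_i = q/n_i, so the layer transit time is t_i = b_i·n_i / q:
  layer 1 (fractured sandstone): t_1 = 5.63 × 0.14 / 0.2751 = 2.865 d
  layer 2 (karst limestone): t_2 = 3.37 × 0.10 / 0.2751 = 1.225 d
Total t = Σ t_i = 4.090 days.

4.09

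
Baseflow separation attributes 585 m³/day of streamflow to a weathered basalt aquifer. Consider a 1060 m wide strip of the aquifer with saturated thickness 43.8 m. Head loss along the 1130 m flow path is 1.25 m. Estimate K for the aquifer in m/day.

11.4

Cross-sectional area A = 1060 × 43.8 = 46428 m².
Hydraulic gradient i = Δh / L = 1.25 / 1130 = 0.001106.
From Q = K·A·i, K = Q / (A·i) = 585 / (46428 × 0.001106) = 11.39 m/day.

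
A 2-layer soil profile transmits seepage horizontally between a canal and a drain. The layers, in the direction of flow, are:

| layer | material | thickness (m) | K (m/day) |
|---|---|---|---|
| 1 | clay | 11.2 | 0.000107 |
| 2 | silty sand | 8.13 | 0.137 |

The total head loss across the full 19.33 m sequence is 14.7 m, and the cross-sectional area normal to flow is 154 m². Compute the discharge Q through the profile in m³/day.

0.0216

Flow is perpendicular to layering, so the layers act in series and the equivalent K is the thickness-weighted harmonic mean.
Total thickness L = 11.2 + 8.13 = 19.33 m.
Σ(b_i/K_i) = 11.2/0.000107 + 8.13/0.137 = 1.047e+05 d.
K_eq = L / Σ(b_i/K_i) = 19.33 / 1.047e+05 = 0.0001846 m/day.
Q = K_eq · A · (Δh/L) = 0.0001846 × 154 × (14.7/19.33) = 0.02162 m³/day.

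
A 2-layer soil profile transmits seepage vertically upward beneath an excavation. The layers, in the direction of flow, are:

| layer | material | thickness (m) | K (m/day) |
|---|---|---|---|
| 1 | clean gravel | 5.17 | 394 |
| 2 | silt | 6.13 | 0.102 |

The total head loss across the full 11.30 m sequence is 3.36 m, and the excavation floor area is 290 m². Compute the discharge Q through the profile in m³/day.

16.2

Flow is perpendicular to layering, so the layers act in series and the equivalent K is the thickness-weighted harmonic mean.
Total thickness L = 5.17 + 6.13 = 11.30 m.
Σ(b_i/K_i) = 5.17/394 + 6.13/0.102 = 60.11 d.
K_eq = L / Σ(b_i/K_i) = 11.30 / 60.11 = 0.1880 m/day.
Q = K_eq · A · (Δh/L) = 0.1880 × 290 × (3.36/11.30) = 16.21 m³/day.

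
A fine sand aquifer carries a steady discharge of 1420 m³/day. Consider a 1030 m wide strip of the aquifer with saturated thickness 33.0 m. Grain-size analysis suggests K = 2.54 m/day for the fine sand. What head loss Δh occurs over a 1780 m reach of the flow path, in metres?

29.3

Cross-sectional area A = 1030 × 33.0 = 33990 m².
From Q = K·A·i, i = Q / (K·A) = 1420 / (2.540 × 33990) = 0.01645.
Head loss Δh = i · L = 0.01645 × 1780 = 29.28 m.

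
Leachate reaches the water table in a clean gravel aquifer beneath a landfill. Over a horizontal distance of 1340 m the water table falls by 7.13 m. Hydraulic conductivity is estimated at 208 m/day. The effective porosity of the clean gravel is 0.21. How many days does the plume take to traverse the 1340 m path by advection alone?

254

Hydraulic gradient i = Δh / L = 7.13 / 1340 = 0.005321.
Darcy flux q = K · i = 208.0 × 0.005321 = 1.107 m/day.
Seepage velocity v = q / n_e = 1.107 / 0.21 = 5.270 m/day.
Travel time t = L / v = 1340 / 5.270 = 254.3 days.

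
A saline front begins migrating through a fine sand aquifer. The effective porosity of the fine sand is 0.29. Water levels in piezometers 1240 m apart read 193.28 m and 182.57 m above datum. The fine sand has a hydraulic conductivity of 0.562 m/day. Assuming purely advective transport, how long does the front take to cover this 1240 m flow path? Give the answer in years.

203

Hydraulic gradient i = (193.28 − 182.57) / 1240 = 10.71 / 1240 = 0.008637.
Darcy flux q = K · i = 0.5620 × 0.008637 = 0.004854 m/day.
Seepage velocity v = q / n_e = 0.004854 / 0.29 = 0.01674 m/day.
Travel time t = L / v = 1240 / 0.01674 = 74082 days = 202.8 years.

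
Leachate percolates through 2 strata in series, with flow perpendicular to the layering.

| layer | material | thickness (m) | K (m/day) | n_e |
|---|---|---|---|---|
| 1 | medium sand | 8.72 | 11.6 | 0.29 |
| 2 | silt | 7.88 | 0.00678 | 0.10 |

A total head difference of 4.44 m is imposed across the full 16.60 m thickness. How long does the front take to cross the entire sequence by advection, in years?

2.38

With flow normal to the layers, continuity requires the same specific discharge q through every layer.
Σ(b_i/K_i) = 8.72/11.6 + 7.88/0.00678 = 1163 d.
q = Δh / Σ(b_i/K_i) = 4.44 / 1163 = 0.003818 m/day.
In each layer the seepage velocity is v_i = q/n_i, so the layer transit time is t_i = b_i·n_i / q:
  layer 1 (medium sand): t_1 = 8.72 × 0.29 / 0.003818 = 662.4 d
  layer 2 (silt): t_2 = 7.88 × 0.10 / 0.003818 = 206.4 d
Total t = Σ t_i = 868.8 days = 2.379 years.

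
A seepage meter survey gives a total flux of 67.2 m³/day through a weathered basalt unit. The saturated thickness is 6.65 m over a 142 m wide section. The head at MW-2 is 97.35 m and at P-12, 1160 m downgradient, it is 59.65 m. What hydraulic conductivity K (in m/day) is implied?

2.19

Cross-sectional area A = 142 × 6.65 = 944.3 m².
Hydraulic gradient i = (97.35 − 59.65) / 1160 = 37.7 / 1160 = 0.03250.
From Q = K·A·i, K = Q / (A·i) = 67.2 / (944.3 × 0.03250) = 2.190 m/day.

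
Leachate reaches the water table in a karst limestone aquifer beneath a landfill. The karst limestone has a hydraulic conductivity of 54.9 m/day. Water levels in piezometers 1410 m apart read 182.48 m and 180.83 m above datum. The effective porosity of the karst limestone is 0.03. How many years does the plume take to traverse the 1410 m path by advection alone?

Hydraulic gradient i = (182.48 − 180.83) / 1410 = 1.65 / 1410 = 0.001170.
Darcy flux q = K · i = 54.90 × 0.001170 = 0.06424 m/day.
Seepage velocity v = q / n_e = 0.06424 / 0.03 = 2.141 m/day.
Travel time t = L / v = 1410 / 2.141 = 658.4 days = 1.803 years.

1.80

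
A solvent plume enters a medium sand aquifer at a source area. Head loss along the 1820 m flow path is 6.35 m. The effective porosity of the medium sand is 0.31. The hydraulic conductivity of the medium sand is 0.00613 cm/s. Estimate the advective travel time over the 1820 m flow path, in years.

Convert K: 0.00613 cm/s × 864 = 5.296 m/day.
Hydraulic gradient i = Δh / L = 6.35 / 1820 = 0.003489.
Darcy flux q = K · i = 5.296 × 0.003489 = 0.01848 m/day.
Seepage velocity v = q / n_e = 0.01848 / 0.31 = 0.05961 m/day.
Travel time t = L / v = 1820 / 0.05961 = 30532 days = 83.59 years.

83.6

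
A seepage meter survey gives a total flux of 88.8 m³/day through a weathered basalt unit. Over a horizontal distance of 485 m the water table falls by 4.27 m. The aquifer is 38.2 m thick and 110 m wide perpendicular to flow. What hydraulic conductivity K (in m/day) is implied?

2.40

Cross-sectional area A = 110 × 38.2 = 4202 m².
Hydraulic gradient i = Δh / L = 4.27 / 485 = 0.008804.
From Q = K·A·i, K = Q / (A·i) = 88.8 / (4202 × 0.008804) = 2.400 m/day.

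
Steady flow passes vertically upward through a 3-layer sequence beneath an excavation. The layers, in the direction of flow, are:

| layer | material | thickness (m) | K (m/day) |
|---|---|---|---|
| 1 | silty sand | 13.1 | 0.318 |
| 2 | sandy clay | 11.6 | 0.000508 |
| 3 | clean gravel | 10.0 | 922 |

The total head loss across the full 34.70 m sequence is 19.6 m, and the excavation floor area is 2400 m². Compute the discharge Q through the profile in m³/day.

2.06

Flow is perpendicular to layering, so the layers act in series and the equivalent K is the thickness-weighted harmonic mean.
Total thickness L = 13.1 + 11.6 + 10.0 = 34.70 m.
Σ(b_i/K_i) = 13.1/0.318 + 11.6/0.000508 + 10.0/922 = 22876 d.
K_eq = L / Σ(b_i/K_i) = 34.70 / 22876 = 0.001517 m/day.
Q = K_eq · A · (Δh/L) = 0.001517 × 2400 × (19.6/34.70) = 2.056 m³/day.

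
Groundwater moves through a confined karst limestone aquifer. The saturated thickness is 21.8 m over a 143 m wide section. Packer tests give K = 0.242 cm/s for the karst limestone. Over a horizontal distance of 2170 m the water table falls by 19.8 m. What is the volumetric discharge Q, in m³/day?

5950

Convert K: 0.242 cm/s × 864 = 209.1 m/day.
Cross-sectional area A = 143 × 21.8 = 3117 m².
Hydraulic gradient i = Δh / L = 19.8 / 2170 = 0.009124.
Darcy's law: Q = K · A · i = 209.1 × 3117 × 0.009124 = 5947 m³/day.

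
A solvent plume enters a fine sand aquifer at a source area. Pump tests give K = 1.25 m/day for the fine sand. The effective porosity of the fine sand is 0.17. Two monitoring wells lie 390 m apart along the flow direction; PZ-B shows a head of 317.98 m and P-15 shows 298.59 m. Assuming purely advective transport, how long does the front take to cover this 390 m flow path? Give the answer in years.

2.92

Hydraulic gradient i = (317.98 − 298.59) / 390 = 19.39 / 390 = 0.04972.
Darcy flux q = K · i = 1.250 × 0.04972 = 0.06215 m/day.
Seepage velocity v = q / n_e = 0.06215 / 0.17 = 0.3656 m/day.
Travel time t = L / v = 390 / 0.3656 = 1067 days = 2.921 years.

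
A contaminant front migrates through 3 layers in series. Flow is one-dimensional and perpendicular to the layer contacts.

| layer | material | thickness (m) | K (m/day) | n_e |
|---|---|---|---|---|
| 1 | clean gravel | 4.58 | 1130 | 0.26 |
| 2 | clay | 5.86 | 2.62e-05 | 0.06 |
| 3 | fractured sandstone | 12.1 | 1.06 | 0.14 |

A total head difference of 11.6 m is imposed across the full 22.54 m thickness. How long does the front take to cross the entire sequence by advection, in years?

171

With flow normal to the layers, continuity requires the same specific discharge q through every layer.
Σ(b_i/K_i) = 4.58/1130 + 5.86/2.62e-05 + 12.1/1.06 = 2.237e+05 d.
q = Δh / Σ(b_i/K_i) = 11.6 / 2.237e+05 = 5.186e-05 m/day.
In each layer the seepage velocity is v_i = q/n_i, so the layer transit time is t_i = b_i·n_i / q:
  layer 1 (clean gravel): t_1 = 4.58 × 0.26 / 5.186e-05 = 22961 d
  layer 2 (clay): t_2 = 5.86 × 0.06 / 5.186e-05 = 6780 d
  layer 3 (fractured sandstone): t_3 = 12.1 × 0.14 / 5.186e-05 = 32664 d
Total t = Σ t_i = 62405 days = 170.9 years.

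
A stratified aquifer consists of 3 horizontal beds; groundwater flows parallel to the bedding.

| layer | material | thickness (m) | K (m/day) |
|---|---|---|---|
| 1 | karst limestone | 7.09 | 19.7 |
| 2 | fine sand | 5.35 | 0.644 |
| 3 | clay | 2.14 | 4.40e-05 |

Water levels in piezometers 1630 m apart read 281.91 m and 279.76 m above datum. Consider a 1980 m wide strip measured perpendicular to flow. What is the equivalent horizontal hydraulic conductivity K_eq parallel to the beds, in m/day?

9.82

Flow is parallel to layering, so each bed carries its own Darcy discharge and the transmissivities add.
Σ(K_i·b_i) = 19.7×7.09 + 0.644×5.35 + 4.40e-05×2.14 = 143.1 m²/day.
Total thickness b = 14.58 m, so K_eq = Σ(K_i·b_i)/b = 9.816 m/day.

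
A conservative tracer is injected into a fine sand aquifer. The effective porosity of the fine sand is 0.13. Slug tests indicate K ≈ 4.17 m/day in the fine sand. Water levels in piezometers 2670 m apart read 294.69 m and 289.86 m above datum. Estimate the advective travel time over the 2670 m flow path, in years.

Hydraulic gradient i = (294.69 − 289.86) / 2670 = 4.83 / 2670 = 0.001809.
Darcy flux q = K · i = 4.170 × 0.001809 = 0.007543 m/day.
Seepage velocity v = q / n_e = 0.007543 / 0.13 = 0.05803 m/day.
Travel time t = L / v = 2670 / 0.05803 = 46013 days = 126.0 years.

126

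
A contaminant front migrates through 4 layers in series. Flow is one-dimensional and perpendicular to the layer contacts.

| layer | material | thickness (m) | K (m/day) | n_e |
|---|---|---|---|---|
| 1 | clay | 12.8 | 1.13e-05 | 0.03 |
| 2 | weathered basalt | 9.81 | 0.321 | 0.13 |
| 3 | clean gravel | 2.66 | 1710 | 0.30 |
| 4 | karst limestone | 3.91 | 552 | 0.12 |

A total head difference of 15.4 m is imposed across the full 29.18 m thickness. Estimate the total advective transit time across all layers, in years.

589

With flow normal to the layers, continuity requires the same specific discharge q through every layer.
Σ(b_i/K_i) = 12.8/1.13e-05 + 9.81/0.321 + 2.66/1710 + 3.91/552 = 1.133e+06 d.
q = Δh / Σ(b_i/K_i) = 15.4 / 1.133e+06 = 1.359e-05 m/day.
In each layer the seepage velocity is v_i = q/n_i, so the layer transit time is t_i = b_i·n_i / q:
  layer 1 (clay): t_1 = 12.8 × 0.03 / 1.359e-05 = 28246 d
  layer 2 (weathered basalt): t_2 = 9.81 × 0.13 / 1.359e-05 = 93807 d
  layer 3 (clean gravel): t_3 = 2.66 × 0.30 / 1.359e-05 = 58698 d
  layer 4 (karst limestone): t_4 = 3.91 × 0.12 / 1.359e-05 = 34513 d
Total t = Σ t_i = 2.153e+05 days = 589.4 years.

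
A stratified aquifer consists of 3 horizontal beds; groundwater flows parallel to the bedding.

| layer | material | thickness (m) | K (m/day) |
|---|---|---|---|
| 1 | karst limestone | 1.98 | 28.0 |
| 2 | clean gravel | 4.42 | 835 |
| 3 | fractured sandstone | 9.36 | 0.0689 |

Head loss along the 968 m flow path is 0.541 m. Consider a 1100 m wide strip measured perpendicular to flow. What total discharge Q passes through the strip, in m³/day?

2300

Flow is parallel to layering, so each bed carries its own Darcy discharge and the transmissivities add.
Σ(K_i·b_i) = 28.0×1.98 + 835×4.42 + 0.0689×9.36 = 3747 m²/day.
Hydraulic gradient i = Δh / L = 0.541 / 968 = 0.0005589.
Q = Σ(K_i·b_i) · W · i = 3747 × 1100 × 0.0005589 = 2303 m³/day.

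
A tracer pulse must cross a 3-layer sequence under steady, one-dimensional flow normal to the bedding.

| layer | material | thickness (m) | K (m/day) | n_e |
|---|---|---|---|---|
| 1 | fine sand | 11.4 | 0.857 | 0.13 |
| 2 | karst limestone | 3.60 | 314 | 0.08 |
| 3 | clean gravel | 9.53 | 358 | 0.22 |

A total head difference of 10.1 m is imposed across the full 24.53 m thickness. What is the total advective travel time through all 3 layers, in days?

With flow normal to the layers, continuity requires the same specific discharge q through every layer.
Σ(b_i/K_i) = 11.4/0.857 + 3.60/314 + 9.53/358 = 13.34 d.
q = Δh / Σ(b_i/K_i) = 10.1 / 13.34 = 0.7571 m/day.
In each layer the seepage velocity is v_i = q/n_i, so the layer transit time is t_i = b_i·n_i / q:
  layer 1 (fine sand): t_1 = 11.4 × 0.13 / 0.7571 = 1.957 d
  layer 2 (karst limestone): t_2 = 3.60 × 0.08 / 0.7571 = 0.3804 d
  layer 3 (clean gravel): t_3 = 9.53 × 0.22 / 0.7571 = 2.769 d
Total t = Σ t_i = 5.107 days.

5.11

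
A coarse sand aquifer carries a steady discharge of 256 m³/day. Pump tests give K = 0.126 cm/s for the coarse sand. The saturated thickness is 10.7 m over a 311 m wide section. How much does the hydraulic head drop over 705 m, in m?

Convert K: 0.126 cm/s × 864 = 108.9 m/day.
Cross-sectional area A = 311 × 10.7 = 3328 m².
From Q = K·A·i, i = Q / (K·A) = 256 / (108.9 × 3328) = 0.0007067.
Head loss Δh = i · L = 0.0007067 × 705 = 0.4982 m.

0.498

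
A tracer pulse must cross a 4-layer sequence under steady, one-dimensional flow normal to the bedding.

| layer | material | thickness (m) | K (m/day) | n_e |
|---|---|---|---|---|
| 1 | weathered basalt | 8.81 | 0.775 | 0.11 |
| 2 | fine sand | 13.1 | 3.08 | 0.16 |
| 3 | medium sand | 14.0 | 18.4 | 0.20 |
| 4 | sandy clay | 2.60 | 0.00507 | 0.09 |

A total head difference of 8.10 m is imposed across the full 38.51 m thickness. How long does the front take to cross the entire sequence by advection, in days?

With flow normal to the layers, continuity requires the same specific discharge q through every layer.
Σ(b_i/K_i) = 8.81/0.775 + 13.1/3.08 + 14.0/18.4 + 2.60/0.00507 = 529.2 d.
q = Δh / Σ(b_i/K_i) = 8.10 / 529.2 = 0.01531 m/day.
In each layer the seepage velocity is v_i = q/n_i, so the layer transit time is t_i = b_i·n_i / q:
  layer 1 (weathered basalt): t_1 = 8.81 × 0.11 / 0.01531 = 63.31 d
  layer 2 (fine sand): t_2 = 13.1 × 0.16 / 0.01531 = 136.9 d
  layer 3 (medium sand): t_3 = 14.0 × 0.20 / 0.01531 = 182.9 d
  layer 4 (sandy clay): t_4 = 2.60 × 0.09 / 0.01531 = 15.29 d
Total t = Σ t_i = 398.5 days.

398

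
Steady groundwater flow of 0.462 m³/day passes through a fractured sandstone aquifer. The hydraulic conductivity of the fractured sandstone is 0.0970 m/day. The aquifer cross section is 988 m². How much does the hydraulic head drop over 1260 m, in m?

6.07

From Q = K·A·i, i = Q / (K·A) = 0.462 / (0.09700 × 988.0) = 0.004821.
Head loss Δh = i · L = 0.004821 × 1260 = 6.074 m.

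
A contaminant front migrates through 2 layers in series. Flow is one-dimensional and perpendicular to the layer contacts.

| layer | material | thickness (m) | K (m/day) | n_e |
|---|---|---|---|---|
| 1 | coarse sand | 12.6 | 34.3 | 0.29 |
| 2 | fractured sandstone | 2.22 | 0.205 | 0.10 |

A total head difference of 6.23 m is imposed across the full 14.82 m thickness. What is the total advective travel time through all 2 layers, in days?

With flow normal to the layers, continuity requires the same specific discharge q through every layer.
Σ(b_i/K_i) = 12.6/34.3 + 2.22/0.205 = 11.20 d.
q = Δh / Σ(b_i/K_i) = 6.23 / 11.20 = 0.5564 m/day.
In each layer the seepage velocity is v_i = q/n_i, so the layer transit time is t_i = b_i·n_i / q:
  layer 1 (coarse sand): t_1 = 12.6 × 0.29 / 0.5564 = 6.567 d
  layer 2 (fractured sandstone): t_2 = 2.22 × 0.10 / 0.5564 = 0.3990 d
Total t = Σ t_i = 6.966 days.

6.97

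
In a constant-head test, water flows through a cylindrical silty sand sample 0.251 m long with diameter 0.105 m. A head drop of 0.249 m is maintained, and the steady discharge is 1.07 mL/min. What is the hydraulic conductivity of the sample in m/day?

Cross-sectional area A = π·(d/2)² = π × (0.105/2)² = 0.008659 m².
Convert discharge: 1.07 mL/min = 1.783e-08 m³/s.
Darcy's law rearranged: K = Q·L / (A·Δh) = 1.783e-08 × 0.251 / (0.008659 × 0.249) = 2.076e-06 m/s = 0.1794 m/day.

0.179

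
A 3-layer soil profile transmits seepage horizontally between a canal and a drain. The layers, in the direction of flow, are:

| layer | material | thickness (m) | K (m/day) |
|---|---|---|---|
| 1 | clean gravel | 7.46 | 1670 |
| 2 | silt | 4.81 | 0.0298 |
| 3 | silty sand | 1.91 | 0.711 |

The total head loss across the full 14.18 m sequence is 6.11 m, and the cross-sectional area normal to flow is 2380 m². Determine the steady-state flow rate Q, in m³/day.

Flow is perpendicular to layering, so the layers act in series and the equivalent K is the thickness-weighted harmonic mean.
Total thickness L = 7.46 + 4.81 + 1.91 = 14.18 m.
Σ(b_i/K_i) = 7.46/1670 + 4.81/0.0298 + 1.91/0.711 = 164.1 d.
K_eq = L / Σ(b_i/K_i) = 14.18 / 164.1 = 0.08641 m/day.
Q = K_eq · A · (Δh/L) = 0.08641 × 2380 × (6.11/14.18) = 88.62 m³/day.

88.6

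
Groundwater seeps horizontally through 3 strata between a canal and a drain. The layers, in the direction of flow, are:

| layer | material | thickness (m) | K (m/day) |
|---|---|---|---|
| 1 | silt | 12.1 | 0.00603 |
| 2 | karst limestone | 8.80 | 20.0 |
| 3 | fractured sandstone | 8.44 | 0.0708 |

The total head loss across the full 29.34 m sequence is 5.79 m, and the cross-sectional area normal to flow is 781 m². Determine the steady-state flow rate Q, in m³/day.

2.13

Flow is perpendicular to layering, so the layers act in series and the equivalent K is the thickness-weighted harmonic mean.
Total thickness L = 12.1 + 8.80 + 8.44 = 29.34 m.
Σ(b_i/K_i) = 12.1/0.00603 + 8.80/20.0 + 8.44/0.0708 = 2126 d.
K_eq = L / Σ(b_i/K_i) = 29.34 / 2126 = 0.01380 m/day.
Q = K_eq · A · (Δh/L) = 0.01380 × 781 × (5.79/29.34) = 2.127 m³/day.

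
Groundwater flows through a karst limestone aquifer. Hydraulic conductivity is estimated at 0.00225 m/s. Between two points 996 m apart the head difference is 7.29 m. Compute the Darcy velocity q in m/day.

1.42

Convert K: 0.00225 m/s × 86400 = 194.4 m/day.
Hydraulic gradient i = Δh / L = 7.29 / 996 = 0.007319.
Specific discharge q = K · i = 194.4 × 0.007319 = 1.423 m/day.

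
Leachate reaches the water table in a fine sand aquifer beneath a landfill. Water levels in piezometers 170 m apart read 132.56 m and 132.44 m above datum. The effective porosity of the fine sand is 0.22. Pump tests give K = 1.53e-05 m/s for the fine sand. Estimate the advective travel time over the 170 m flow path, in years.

Convert K: 1.53e-05 m/s × 86400 = 1.322 m/day.
Hydraulic gradient i = (132.56 − 132.44) / 170 = 0.12 / 170 = 0.0007059.
Darcy flux q = K · i = 1.322 × 0.0007059 = 0.0009331 m/day.
Seepage velocity v = q / n_e = 0.0009331 / 0.22 = 0.004241 m/day.
Travel time t = L / v = 170 / 0.004241 = 40081 days = 109.7 years.

110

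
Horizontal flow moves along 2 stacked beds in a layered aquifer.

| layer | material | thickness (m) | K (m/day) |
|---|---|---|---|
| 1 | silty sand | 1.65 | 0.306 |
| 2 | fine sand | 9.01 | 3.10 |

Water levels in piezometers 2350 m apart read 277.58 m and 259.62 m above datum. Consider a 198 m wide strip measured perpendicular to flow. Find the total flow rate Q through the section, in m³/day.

43.0

Flow is parallel to layering, so each bed carries its own Darcy discharge and the transmissivities add.
Σ(K_i·b_i) = 0.306×1.65 + 3.10×9.01 = 28.44 m²/day.
Hydraulic gradient i = (277.58 − 259.62) / 2350 = 17.96 / 2350 = 0.007643.
Q = Σ(K_i·b_i) · W · i = 28.44 × 198 × 0.007643 = 43.03 m³/day.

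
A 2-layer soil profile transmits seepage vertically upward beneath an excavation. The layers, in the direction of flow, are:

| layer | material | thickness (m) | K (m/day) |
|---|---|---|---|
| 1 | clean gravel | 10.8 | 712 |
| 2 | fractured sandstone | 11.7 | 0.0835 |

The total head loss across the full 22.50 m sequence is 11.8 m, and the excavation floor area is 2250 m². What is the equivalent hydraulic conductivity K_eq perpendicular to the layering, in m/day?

Flow is perpendicular to layering, so the layers act in series and the equivalent K is the thickness-weighted harmonic mean.
Total thickness L = 10.8 + 11.7 = 22.50 m.
Σ(b_i/K_i) = 10.8/712 + 11.7/0.0835 = 140.1 d.
K_eq = L / Σ(b_i/K_i) = 22.50 / 140.1 = 0.1606 m/day.

0.161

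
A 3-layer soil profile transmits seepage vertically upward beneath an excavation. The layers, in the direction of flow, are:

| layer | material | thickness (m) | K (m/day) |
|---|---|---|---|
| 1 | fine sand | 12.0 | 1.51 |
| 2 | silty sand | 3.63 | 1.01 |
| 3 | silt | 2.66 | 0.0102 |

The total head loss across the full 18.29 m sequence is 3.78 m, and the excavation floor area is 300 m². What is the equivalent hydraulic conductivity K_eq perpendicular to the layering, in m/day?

0.0672

Flow is perpendicular to layering, so the layers act in series and the equivalent K is the thickness-weighted harmonic mean.
Total thickness L = 12.0 + 3.63 + 2.66 = 18.29 m.
Σ(b_i/K_i) = 12.0/1.51 + 3.63/1.01 + 2.66/0.0102 = 272.3 d.
K_eq = L / Σ(b_i/K_i) = 18.29 / 272.3 = 0.06716 m/day.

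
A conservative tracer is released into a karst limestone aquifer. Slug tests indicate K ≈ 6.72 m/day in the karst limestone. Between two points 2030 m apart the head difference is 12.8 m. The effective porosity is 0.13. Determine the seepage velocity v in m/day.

0.326

Hydraulic gradient i = Δh / L = 12.8 / 2030 = 0.006305.
Darcy flux q = K · i = 6.720 × 0.006305 = 0.04237 m/day.
Seepage velocity v = q / n_e = 0.04237 / 0.13 = 0.3259 m/day.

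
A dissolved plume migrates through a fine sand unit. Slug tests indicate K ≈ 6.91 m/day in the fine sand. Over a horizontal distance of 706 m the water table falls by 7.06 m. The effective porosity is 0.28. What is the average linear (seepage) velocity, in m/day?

0.247

Hydraulic gradient i = Δh / L = 7.06 / 706 = 0.01000.
Darcy flux q = K · i = 6.910 × 0.01000 = 0.06910 m/day.
Seepage velocity v = q / n_e = 0.06910 / 0.28 = 0.2468 m/day.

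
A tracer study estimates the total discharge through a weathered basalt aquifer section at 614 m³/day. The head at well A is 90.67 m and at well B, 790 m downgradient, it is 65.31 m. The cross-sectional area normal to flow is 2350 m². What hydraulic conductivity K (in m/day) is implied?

8.14

Hydraulic gradient i = (90.67 − 65.31) / 790 = 25.36 / 790 = 0.03210.
From Q = K·A·i, K = Q / (A·i) = 614 / (2350 × 0.03210) = 8.139 m/day.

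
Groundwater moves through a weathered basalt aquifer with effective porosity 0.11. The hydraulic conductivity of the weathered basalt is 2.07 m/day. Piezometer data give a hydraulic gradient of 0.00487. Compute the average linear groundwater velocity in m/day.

Hydraulic gradient i = 0.00487.
Darcy flux q = K · i = 2.070 × 0.004870 = 0.01008 m/day.
Seepage velocity v = q / n_e = 0.01008 / 0.11 = 0.09164 m/day.

0.0916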